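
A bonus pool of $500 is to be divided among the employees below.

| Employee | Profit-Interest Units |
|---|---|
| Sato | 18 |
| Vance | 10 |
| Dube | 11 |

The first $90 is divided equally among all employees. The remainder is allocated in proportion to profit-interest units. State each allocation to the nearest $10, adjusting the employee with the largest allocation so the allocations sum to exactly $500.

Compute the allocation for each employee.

Sato: $210 · Vance: $140 · Dube: $150

First tranche $90 split equally: $30 each.
Remainder $410 by profit-interest units (total 39): Sato 189.23 → $190; Vance 105.13 → $110; Dube 115.64 → $120.
Rounding difference −$10 on remainder applied to Sato.
Totals: Sato $30 + $180 = $210; Vance $30 + $110 = $140; Dube $30 + $120 = $150.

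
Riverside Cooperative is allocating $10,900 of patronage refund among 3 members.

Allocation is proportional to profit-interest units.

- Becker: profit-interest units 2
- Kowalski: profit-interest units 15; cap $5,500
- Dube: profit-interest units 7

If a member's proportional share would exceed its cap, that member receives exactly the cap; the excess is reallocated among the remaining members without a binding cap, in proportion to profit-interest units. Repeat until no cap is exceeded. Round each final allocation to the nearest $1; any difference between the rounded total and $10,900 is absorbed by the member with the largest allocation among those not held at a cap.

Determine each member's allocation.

Sum of profit-interest units: 24.
Unconstrained shares: Becker 908.33; Kowalski 6,812.50; Dube 3,179.17.
Held at cap: Kowalski ($5,500); remaining pool $5,400 reallocated over remaining profit-interest units 9.
Redistributed shares: Becker 1,200.00 → $1,200; Dube 4,200.00 → $4,200.

Becker: $1,200 | Kowalski: $5,500 | Dube: $4,200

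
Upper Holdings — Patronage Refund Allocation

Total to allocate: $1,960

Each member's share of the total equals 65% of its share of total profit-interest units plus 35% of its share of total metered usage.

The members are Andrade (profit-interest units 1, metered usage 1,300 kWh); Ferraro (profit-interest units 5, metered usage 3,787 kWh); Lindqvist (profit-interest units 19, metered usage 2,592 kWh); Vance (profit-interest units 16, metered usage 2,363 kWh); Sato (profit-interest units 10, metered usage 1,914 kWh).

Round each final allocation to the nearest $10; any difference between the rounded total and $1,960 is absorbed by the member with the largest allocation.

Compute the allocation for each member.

Andrade: $100 · Ferraro: $340 · Lindqvist: $620 · Vance: $540 · Sato: $360

Profit-interest units total 51; metered usage total 11,956.
Composite weights (65% profit-interest units + 35% metered usage): Andrade 0.0508; Ferraro 0.1746; Lindqvist 0.3180; Vance 0.2731; Sato 0.1835.
Unrounded shares: Andrade 99.57; Ferraro 342.19; Lindqvist 623.35; Vance 535.27; Sato 359.62.
Rounded to nearest $10: Andrade $100; Ferraro $340; Lindqvist $620; Vance $540; Sato $360. Sum = $1,960.
Rounded total matches; no reconciliation needed.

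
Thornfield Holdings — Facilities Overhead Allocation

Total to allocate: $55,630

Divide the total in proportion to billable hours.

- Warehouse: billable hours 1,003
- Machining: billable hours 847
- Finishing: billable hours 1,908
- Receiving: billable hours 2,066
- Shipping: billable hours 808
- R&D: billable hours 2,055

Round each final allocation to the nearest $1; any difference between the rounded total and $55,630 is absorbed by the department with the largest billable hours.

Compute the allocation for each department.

Warehouse: $6,423; Machining: $5,424; Finishing: $12,218; Receiving: $13,231; Shipping: $5,174; R&D: $13,160

Sum of billable hours: 1,003 + 847 + 1,908 + 2,066 + 808 + 2,055 = 8,687.
Raw shares: Warehouse 6,423.03; Machining 5,424.04; Finishing 12,218.49; Receiving 13,230.30; Shipping 5,174.29; R&D 13,159.85.
Rounded to nearest $1: Warehouse $6,423; Machining $5,424; Finishing $12,218; Receiving $13,230; Shipping $5,174; R&D $13,160. Sum = $55,629.
Difference $55,630 − $55,629 = +$1 applied to largest billable hours (Receiving): Receiving becomes $13,231.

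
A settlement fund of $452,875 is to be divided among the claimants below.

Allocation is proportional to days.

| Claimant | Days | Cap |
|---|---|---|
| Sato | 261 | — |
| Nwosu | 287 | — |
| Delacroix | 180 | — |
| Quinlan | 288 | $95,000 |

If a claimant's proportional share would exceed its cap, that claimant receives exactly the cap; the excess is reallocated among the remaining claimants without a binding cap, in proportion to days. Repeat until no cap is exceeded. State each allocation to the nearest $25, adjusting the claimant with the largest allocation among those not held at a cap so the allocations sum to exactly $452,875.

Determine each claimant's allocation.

Combined days = 1,016.
Proportional shares (ignoring caps): Sato 116,338.95; Nwosu 127,928.27; Delacroix 80,233.76; Quinlan 128,374.02.
Cap binds for Quinlan ($95,000); remaining pool $357,875 reallocated over remaining days 728.
Redistributed shares: Sato 128,304.09 → $128,300; Nwosu 141,085.34 → $141,075; Delacroix 88,485.58 → $88,475.
Rounding difference +$25 applied to Nwosu → $141,100.

Sato: $128,300; Nwosu: $141,100; Delacroix: $88,475; Quinlan: $95,000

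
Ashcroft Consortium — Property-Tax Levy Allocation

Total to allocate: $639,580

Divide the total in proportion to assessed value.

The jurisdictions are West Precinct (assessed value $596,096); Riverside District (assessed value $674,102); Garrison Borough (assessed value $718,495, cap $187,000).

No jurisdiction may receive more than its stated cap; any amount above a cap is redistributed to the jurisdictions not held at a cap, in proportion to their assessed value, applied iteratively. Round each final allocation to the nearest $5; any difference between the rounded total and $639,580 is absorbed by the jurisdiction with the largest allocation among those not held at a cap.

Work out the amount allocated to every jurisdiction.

West Precinct: $212,395; Riverside District: $240,185; Garrison Borough: $187,000

Total assessed value = 1,988,693.
Unconstrained shares: West Precinct 191,709.37; Riverside District 216,796.74; Garrison Borough 231,073.89.
Capped: Garrison Borough ($187,000); balance $452,580 reallocated over remaining assessed value 1,270,198.
Shares after redistribution: West Precinct 212,392.97 → $212,395; Riverside District 240,187.03 → $240,185.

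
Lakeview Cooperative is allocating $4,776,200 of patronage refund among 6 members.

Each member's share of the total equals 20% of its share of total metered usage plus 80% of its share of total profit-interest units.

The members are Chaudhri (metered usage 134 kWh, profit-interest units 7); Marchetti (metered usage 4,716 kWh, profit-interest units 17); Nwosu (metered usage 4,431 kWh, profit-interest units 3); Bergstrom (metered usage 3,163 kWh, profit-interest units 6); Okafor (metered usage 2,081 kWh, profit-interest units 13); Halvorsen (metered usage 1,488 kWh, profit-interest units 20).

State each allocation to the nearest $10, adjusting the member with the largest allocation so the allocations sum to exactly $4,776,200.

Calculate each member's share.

Chaudhri: $413,250 · Marchetti: $1,265,510 · Nwosu: $438,010 · Bergstrom: $536,050 · Okafor: $876,750 · Halvorsen: $1,246,630

Metered usage total 16,013; profit-interest units total 66.
Combined weights (20% metered usage + 80% profit-interest units): Chaudhri 0.0865; Marchetti 0.2650; Nwosu 0.0917; Bergstrom 0.1122; Okafor 0.1836; Halvorsen 0.2610.
Pro-rata amounts: Chaudhri 413,246.97; Marchetti 1,265,515.08; Nwosu 438,007.01; Bergstrom 536,045.70; Okafor 876,753.37; Halvorsen 1,246,631.86.
Rounded to nearest $10: Chaudhri $413,250; Marchetti $1,265,520; Nwosu $438,010; Bergstrom $536,050; Okafor $876,750; Halvorsen $1,246,630. Sum = $4,776,210.
Difference $4,776,200 − $4,776,210 = −$10 applied to largest allocation (Marchetti): Marchetti becomes $1,265,510.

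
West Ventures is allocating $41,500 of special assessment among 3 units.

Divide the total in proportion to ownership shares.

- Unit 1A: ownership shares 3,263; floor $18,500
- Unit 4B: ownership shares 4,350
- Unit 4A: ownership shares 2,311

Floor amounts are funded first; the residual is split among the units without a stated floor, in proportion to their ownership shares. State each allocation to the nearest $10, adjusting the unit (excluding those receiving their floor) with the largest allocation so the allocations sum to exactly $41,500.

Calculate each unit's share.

Unit 1A: $18,500; Unit 4B: $15,020; Unit 4A: $7,980

Guaranteed amounts: Unit 1A $18,500. Balance $23,000.
Balance split over remaining ownership shares 6,661: Unit 4B 15,020.27 → $15,020; Unit 4A 7,979.73 → $7,980.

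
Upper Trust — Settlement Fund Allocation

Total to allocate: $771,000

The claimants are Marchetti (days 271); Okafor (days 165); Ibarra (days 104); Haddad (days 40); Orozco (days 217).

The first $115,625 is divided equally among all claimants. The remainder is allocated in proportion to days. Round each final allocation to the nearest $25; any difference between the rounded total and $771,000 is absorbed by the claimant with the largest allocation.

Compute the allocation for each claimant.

Equal tier: $115,625 ÷ 5 = $23,125 apiece.
Remainder $655,375 by days (total 797): Marchetti 222,843.95 → $222,850; Okafor 135,679.89 → $135,675; Ibarra 85,519.45 → $85,525; Haddad 32,892.10 → $32,900; Orozco 178,439.62 → $178,450.
Rounding difference −$25 on remainder applied to Marchetti.
Totals: Marchetti $23,125 + $222,825 = $245,950; Okafor $23,125 + $135,675 = $158,800; Ibarra $23,125 + $85,525 = $108,650; Haddad $23,125 + $32,900 = $56,025; Orozco $23,125 + $178,450 = $201,575.

Marchetti: $245,950 · Okafor: $158,800 · Ibarra: $108,650 · Haddad: $56,025 · Orozco: $201,575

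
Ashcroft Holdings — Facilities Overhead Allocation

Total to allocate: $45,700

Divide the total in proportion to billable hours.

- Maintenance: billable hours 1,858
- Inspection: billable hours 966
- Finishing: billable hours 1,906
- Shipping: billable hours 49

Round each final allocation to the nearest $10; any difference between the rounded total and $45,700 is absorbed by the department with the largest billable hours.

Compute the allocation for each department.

Total billable hours = 4,779.
Proportional shares: Maintenance 1,858/4,779 × $45,700 = 17,767.44; Inspection 966/4,779 × $45,700 = 9,237.54; Finishing 1,906/4,779 × $45,700 = 18,226.45; Shipping 49/4,779 × $45,700 = 468.57.
At nearest $10: Maintenance $17,770; Inspection $9,240; Finishing $18,230; Shipping $470. Sum = $45,710.
Difference $45,700 − $45,710 = −$10 applied to largest billable hours (Finishing): Finishing becomes $18,220.

Maintenance: $17,770 · Inspection: $9,240 · Finishing: $18,220 · Shipping: $470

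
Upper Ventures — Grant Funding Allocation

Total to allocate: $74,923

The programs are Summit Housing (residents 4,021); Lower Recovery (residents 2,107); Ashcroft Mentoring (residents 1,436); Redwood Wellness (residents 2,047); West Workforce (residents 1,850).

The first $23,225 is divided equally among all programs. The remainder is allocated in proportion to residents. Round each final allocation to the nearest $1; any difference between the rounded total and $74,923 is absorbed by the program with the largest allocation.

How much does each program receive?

Summit Housing: $22,783 | Lower Recovery: $14,149 | Ashcroft Mentoring: $11,122 | Redwood Wellness: $13,879 | West Workforce: $12,990

First tranche $23,225 split equally: $4,645 each.
Remainder $51,698 by residents (total 11,461): Summit Housing 18,137.83 → $18,138; Lower Recovery 9,504.20 → $9,504; Ashcroft Mentoring 6,477.47 → $6,477; Redwood Wellness 9,233.56 → $9,234; West Workforce 8,344.93 → $8,345.
Totals: Summit Housing $4,645 + $18,138 = $22,783; Lower Recovery $4,645 + $9,504 = $14,149; Ashcroft Mentoring $4,645 + $6,477 = $11,122; Redwood Wellness $4,645 + $9,234 = $13,879; West Workforce $4,645 + $8,345 = $12,990.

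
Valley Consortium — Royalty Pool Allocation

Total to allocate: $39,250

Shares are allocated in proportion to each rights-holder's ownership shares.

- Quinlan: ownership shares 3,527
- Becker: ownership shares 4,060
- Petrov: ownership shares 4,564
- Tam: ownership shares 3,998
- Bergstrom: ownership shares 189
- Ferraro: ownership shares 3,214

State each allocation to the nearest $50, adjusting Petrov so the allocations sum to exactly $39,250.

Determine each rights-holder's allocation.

Ownership shares total: 19,552.
Pro-rata amounts: Quinlan 3,527/19,552 × $39,250 = 7,080.34; Becker 4,060/19,552 × $39,250 = 8,150.32; Petrov 4,564/19,552 × $39,250 = 9,162.08; Tam 3,998/19,552 × $39,250 = 8,025.85; Bergstrom 189/19,552 × $39,250 = 379.41; Ferraro 3,214/19,552 × $39,250 = 6,452.00.
Rounded to nearest $50: Quinlan $7,100; Becker $8,150; Petrov $9,150; Tam $8,050; Bergstrom $400; Ferraro $6,450. Sum = $39,300.
Difference $39,250 − $39,300 = −$50 applied to Petrov: Petrov becomes $9,100.

Quinlan: $7,100; Becker: $8,150; Petrov: $9,100; Tam: $8,050; Bergstrom: $400; Ferraro: $6,450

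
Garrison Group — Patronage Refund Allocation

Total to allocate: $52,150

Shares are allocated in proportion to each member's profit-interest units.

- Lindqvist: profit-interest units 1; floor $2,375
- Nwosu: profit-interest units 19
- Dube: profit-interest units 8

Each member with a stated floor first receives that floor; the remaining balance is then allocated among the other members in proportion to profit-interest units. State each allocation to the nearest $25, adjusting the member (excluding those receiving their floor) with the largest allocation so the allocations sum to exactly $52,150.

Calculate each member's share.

Lindqvist: $2,375; Nwosu: $35,025; Dube: $14,750

Guaranteed amounts: Lindqvist $2,375. Remaining pool $49,775.
Remaining pool split over remaining profit-interest units 27: Nwosu 35,026.85 → $35,025; Dube 14,748.15 → $14,750.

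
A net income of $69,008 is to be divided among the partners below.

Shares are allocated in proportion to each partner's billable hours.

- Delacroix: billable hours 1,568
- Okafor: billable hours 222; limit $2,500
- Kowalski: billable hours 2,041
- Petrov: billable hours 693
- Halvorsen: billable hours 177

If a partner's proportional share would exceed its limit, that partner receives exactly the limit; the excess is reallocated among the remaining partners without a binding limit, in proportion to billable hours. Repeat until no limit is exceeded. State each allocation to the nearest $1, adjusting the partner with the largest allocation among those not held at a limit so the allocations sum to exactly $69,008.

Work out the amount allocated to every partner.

Delacroix: $23,283 · Okafor: $2,500 · Kowalski: $30,307 · Petrov: $10,290 · Halvorsen: $2,628

Total billable hours = 4,701.
Unconstrained shares: Delacroix 23,017.35; Okafor 3,258.83; Kowalski 29,960.72; Petrov 10,172.84; Halvorsen 2,598.26.
Cap binds for Okafor ($2,500); balance $66,508 reallocated over remaining billable hours 4,479.
Redistributed shares: Delacroix 23,283.00 → $23,283; Kowalski 30,306.503 → $30,307; Petrov 10,290.25 → $10,290; Halvorsen 2,628.25 → $2,628.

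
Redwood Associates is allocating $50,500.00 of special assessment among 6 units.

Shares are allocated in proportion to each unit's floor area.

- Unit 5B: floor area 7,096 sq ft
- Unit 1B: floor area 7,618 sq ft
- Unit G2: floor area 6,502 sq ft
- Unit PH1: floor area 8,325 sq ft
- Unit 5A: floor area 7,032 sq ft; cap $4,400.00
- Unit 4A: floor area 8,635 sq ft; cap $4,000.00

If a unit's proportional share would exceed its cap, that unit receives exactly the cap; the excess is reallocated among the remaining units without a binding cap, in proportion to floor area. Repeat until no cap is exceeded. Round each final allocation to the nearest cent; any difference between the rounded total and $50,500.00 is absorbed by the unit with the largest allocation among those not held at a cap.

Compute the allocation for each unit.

Combined floor area = 45,208.
Pro-rata shares before constraints: Unit 5B 7,926.6502; Unit 1B 8,509.7549; Unit G2 7,263.1171; Unit PH1 9,299.5156; Unit 5A 7,855.1584; Unit 4A 9,645.8038.
Held at cap: Unit 5A ($4,400.00), Unit 4A ($4,000.00); remaining pool $42,100.00 reallocated over remaining floor area 29,541.
Shares after redistribution: Unit 5B 10,112.7788 → $10,112.78; Unit 1B 10,856.7009 → $10,856.70; Unit G2 9,266.2469 → $9,266.25; Unit PH1 11,864.2734 → $11,864.27.

Unit 5B: $10,112.78 | Unit 1B: $10,856.70 | Unit G2: $9,266.25 | Unit PH1: $11,864.27 | Unit 5A: $4,400.00 | Unit 4A: $4,000.00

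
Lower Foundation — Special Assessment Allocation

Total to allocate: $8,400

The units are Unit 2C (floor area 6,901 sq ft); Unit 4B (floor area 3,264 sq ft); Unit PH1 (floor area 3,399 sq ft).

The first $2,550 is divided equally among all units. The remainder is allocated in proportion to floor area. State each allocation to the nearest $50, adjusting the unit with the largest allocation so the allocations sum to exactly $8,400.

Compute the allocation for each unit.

Unit 2C: $3,850 | Unit 4B: $2,250 | Unit PH1: $2,300

$2,550 shared equally gives $850 per unit.
Remainder $5,850 by floor area (total 13,564): Unit 2C 2,976.32 → $3,000; Unit 4B 1,407.73 → $1,400; Unit PH1 1,465.95 → $1,450.
Totals: Unit 2C $850 + $3,000 = $3,850; Unit 4B $850 + $1,400 = $2,250; Unit PH1 $850 + $1,450 = $2,300.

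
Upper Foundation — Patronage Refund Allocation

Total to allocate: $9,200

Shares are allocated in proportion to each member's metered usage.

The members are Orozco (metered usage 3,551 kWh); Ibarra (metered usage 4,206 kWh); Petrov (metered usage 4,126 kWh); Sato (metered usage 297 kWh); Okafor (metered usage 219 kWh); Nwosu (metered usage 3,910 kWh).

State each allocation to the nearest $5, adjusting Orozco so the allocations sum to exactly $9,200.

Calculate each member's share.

Orozco: $1,995 | Ibarra: $2,375 | Petrov: $2,330 | Sato: $170 | Okafor: $125 | Nwosu: $2,205

Combined metered usage = 16,309.
Pro-rata amounts: Orozco 3,551/16,309 × $9,200 = 2,003.14; Ibarra 4,206/16,309 × $9,200 = 2,372.63; Petrov 4,126/16,309 × $9,200 = 2,327.5002; Sato 297/16,309 × $9,200 = 167.54; Okafor 219/16,309 × $9,200 = 123.54; Nwosu 3,910/16,309 × $9,200 = 2,205.65.
After rounding ($5): Orozco $2,005; Ibarra $2,375; Petrov $2,330; Sato $170; Okafor $125; Nwosu $2,205. Sum = $9,210.
Difference $9,200 − $9,210 = −$10 applied to Orozco: Orozco becomes $1,995.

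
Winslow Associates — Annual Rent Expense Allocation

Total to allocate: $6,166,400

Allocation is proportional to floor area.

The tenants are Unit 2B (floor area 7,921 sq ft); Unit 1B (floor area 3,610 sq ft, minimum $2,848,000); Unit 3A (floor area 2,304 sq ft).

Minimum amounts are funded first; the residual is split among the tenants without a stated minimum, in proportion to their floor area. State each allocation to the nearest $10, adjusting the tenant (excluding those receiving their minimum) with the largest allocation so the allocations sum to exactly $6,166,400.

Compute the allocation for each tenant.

Unit 2B: $2,570,660 | Unit 1B: $2,848,000 | Unit 3A: $747,740

Guaranteed amounts: Unit 1B $2,848,000. Balance $3,318,400.
Balance split over remaining floor area 10,225: Unit 2B 2,570,664.68 → $2,570,660; Unit 3A 747,735.32 → $747,740.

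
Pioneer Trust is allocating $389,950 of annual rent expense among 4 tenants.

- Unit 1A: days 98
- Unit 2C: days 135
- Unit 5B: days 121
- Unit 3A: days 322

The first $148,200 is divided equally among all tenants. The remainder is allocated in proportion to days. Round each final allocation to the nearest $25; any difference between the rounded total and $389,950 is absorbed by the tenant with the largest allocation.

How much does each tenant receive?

$148,200 shared equally gives $37,050 per tenant.
Remainder $241,750 by days (total 676): Unit 1A 35,046.60 → $35,050; Unit 2C 48,278.48 → $48,275; Unit 5B 43,271.82 → $43,275; Unit 3A 115,153.11 → $115,150.
Totals: Unit 1A $37,050 + $35,050 = $72,100; Unit 2C $37,050 + $48,275 = $85,325; Unit 5B $37,050 + $43,275 = $80,325; Unit 3A $37,050 + $115,150 = $152,200.

Unit 1A: $72,100; Unit 2C: $85,325; Unit 5B: $80,325; Unit 3A: $152,200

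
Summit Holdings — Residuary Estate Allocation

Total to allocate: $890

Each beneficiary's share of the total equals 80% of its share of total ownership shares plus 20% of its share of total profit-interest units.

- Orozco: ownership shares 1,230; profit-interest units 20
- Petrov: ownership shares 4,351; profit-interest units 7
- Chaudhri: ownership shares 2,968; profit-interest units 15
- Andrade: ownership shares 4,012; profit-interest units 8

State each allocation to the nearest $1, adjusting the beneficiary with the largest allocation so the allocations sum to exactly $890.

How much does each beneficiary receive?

Ownership shares total 12,561; profit-interest units total 50.
Blended shares (80% ownership shares + 20% profit-interest units): Orozco 0.1583; Petrov 0.3051; Chaudhri 0.2490; Andrade 0.2875.
Proportional shares: Orozco 140.92; Petrov 271.55; Chaudhri 221.64; Andrade 255.89.
At nearest $1: Orozco $141; Petrov $272; Chaudhri $222; Andrade $256. Sum = $891.
Difference $890 − $891 = −$1 applied to largest allocation (Petrov): Petrov becomes $271.

Orozco: $141 | Petrov: $271 | Chaudhri: $222 | Andrade: $256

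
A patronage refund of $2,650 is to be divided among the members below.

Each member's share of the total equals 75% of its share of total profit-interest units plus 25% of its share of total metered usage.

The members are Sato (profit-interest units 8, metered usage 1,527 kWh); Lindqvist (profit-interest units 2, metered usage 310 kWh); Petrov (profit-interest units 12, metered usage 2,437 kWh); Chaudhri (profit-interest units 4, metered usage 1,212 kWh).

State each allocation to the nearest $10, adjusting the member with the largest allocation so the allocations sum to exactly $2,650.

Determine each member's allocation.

Profit-interest units total 26; metered usage total 5,486.
Blended shares (75% profit-interest units + 25% metered usage): Sato 0.3004; Lindqvist 0.0718; Petrov 0.4572; Chaudhri 0.1706.
Raw shares: Sato 795.94; Lindqvist 190.32; Petrov 1,211.60; Chaudhri 452.13.
After rounding ($10): Sato $800; Lindqvist $190; Petrov $1,210; Chaudhri $450. Sum = $2,650.
Rounded total matches; no reconciliation needed.

Sato: $800; Lindqvist: $190; Petrov: $1,210; Chaudhri: $450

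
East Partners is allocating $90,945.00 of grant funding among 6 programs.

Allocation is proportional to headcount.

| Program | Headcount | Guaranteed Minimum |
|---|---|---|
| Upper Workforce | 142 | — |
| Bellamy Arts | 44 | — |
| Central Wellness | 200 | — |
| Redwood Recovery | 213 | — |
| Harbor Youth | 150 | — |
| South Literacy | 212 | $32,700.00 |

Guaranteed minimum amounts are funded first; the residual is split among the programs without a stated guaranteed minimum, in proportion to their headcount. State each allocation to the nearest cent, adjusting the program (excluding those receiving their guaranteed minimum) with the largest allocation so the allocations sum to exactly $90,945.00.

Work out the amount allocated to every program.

Guaranteed amounts: South Literacy $32,700.00. Balance $58,245.00.
Balance split over remaining headcount 749: Upper Workforce 11,042.4433 → $11,042.44; Bellamy Arts 3,421.6021 → $3,421.60; Central Wellness 15,552.7370 → $15,552.74; Redwood Recovery 16,563.6649 → $16,563.66; Harbor Youth 11,664.5527 → $11,664.55.
Rounding difference +$0.01 applied to Redwood Recovery → $16,563.67.

Upper Workforce: $11,042.44; Bellamy Arts: $3,421.60; Central Wellness: $15,552.74; Redwood Recovery: $16,563.67; Harbor Youth: $11,664.55; South Literacy: $32,700.00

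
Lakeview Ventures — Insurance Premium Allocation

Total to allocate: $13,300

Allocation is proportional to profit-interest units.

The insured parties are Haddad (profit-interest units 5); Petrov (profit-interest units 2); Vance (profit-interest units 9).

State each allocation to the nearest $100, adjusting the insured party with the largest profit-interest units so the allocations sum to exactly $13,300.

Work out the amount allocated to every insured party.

Haddad: $4,200; Petrov: $1,700; Vance: $7,400

Combined profit-interest units = 16.
Proportional shares: Haddad 5/16 × $13,300 = 4,156.25; Petrov 2/16 × $13,300 = 1,662.50; Vance 9/16 × $13,300 = 7,481.25.
After rounding ($100): Haddad $4,200; Petrov $1,700; Vance $7,500. Sum = $13,400.
Difference $13,300 − $13,400 = −$100 applied to largest profit-interest units (Vance): Vance becomes $7,400.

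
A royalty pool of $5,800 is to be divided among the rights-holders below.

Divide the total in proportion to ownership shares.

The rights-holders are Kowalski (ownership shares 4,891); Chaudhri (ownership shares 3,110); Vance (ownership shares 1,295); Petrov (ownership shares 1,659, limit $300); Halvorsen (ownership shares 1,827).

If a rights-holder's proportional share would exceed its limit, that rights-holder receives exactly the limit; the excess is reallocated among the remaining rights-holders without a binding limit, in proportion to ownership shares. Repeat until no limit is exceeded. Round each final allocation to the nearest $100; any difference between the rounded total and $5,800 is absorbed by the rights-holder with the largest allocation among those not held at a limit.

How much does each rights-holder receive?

Sum of ownership shares: 12,782.
Unconstrained shares: Kowalski 2,219.36; Chaudhri 1,411.20; Vance 587.62; Petrov 752.79; Halvorsen 829.03.
Capped: Petrov ($300); remaining pool $5,500 reallocated over remaining ownership shares 11,123.
Redistributed shares: Kowalski 2,418.46 → $2,400; Chaudhri 1,537.80 → $1,500; Vance 640.34 → $600; Halvorsen 903.40 → $900.
Rounding difference +$100 applied to Kowalski → $2,500.

Kowalski: $2,500 | Chaudhri: $1,500 | Vance: $600 | Petrov: $300 | Halvorsen: $900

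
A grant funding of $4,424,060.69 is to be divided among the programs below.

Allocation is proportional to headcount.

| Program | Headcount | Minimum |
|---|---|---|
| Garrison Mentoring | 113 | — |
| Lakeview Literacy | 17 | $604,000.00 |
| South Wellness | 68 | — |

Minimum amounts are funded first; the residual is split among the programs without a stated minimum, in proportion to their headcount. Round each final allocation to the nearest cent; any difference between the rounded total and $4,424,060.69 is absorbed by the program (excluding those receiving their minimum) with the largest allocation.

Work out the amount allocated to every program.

Minimums first: Lakeview Literacy $604,000.00. Residual $3,820,060.69.
Residual split over remaining headcount 181: Garrison Mentoring 2,384,899.7678 → $2,384,899.77; South Wellness 1,435,160.9222 → $1,435,160.92.

Garrison Mentoring: $2,384,899.77 | Lakeview Literacy: $604,000.00 | South Wellness: $1,435,160.92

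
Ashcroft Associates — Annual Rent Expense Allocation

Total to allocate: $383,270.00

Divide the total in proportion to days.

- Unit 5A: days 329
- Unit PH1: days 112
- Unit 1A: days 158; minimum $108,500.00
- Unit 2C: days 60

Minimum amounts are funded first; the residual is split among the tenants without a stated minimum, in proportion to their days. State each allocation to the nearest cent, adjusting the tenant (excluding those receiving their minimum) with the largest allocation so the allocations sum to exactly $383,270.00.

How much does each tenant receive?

Fund the minimums — Unit 1A $108,500.00. Residual $274,770.00.
Residual split over remaining days 501: Unit 5A 180,437.7844 → $180,437.78; Unit PH1 61,425.6287 → $61,425.63; Unit 2C 32,906.5868 → $32,906.59.

Unit 5A: $180,437.78; Unit PH1: $61,425.63; Unit 1A: $108,500.00; Unit 2C: $32,906.59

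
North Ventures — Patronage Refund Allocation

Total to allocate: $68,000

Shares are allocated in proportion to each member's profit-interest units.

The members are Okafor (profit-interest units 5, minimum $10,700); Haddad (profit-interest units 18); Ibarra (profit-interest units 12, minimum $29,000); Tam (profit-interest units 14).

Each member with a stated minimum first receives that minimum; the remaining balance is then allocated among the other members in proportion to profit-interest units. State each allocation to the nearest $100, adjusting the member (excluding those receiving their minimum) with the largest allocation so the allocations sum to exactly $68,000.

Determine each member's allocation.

Okafor: $10,700; Haddad: $15,900; Ibarra: $29,000; Tam: $12,400

Guaranteed amounts: Okafor $10,700; Ibarra $29,000. Balance $28,300.
Balance split over remaining profit-interest units 32: Haddad 15,918.75 → $15,900; Tam 12,381.25 → $12,400.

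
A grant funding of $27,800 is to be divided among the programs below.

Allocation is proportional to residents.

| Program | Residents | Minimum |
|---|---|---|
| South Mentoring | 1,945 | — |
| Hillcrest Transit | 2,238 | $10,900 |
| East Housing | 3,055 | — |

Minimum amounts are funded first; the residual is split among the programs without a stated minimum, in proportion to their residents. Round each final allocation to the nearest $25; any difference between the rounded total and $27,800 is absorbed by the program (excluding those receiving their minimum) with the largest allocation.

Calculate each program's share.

Guaranteed amounts: Hillcrest Transit $10,900. Remaining pool $16,900.
Remaining pool split over remaining residents 5,000: South Mentoring 6,574.10 → $6,575; East Housing 10,325.90 → $10,325.

South Mentoring: $6,575; Hillcrest Transit: $10,900; East Housing: $10,325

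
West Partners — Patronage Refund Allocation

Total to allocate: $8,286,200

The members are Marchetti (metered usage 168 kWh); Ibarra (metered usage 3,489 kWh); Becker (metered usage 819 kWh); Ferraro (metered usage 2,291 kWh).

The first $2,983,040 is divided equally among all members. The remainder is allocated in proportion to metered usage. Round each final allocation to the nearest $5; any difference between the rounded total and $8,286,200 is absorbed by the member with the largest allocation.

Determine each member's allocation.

Marchetti: $877,420 · Ibarra: $3,480,015 · Becker: $1,387,595 · Ferraro: $2,541,170

Equal tier: $2,983,040 ÷ 4 = $745,760 apiece.
Remainder $5,303,160 by metered usage (total 6,767): Marchetti 131,658.18 → $131,660; Ibarra 2,734,258.20 → $2,734,260; Becker 641,833.61 → $641,835; Ferraro 1,795,410.01 → $1,795,410.
Rounding difference −$5 on remainder applied to Ibarra.
Totals: Marchetti $745,760 + $131,660 = $877,420; Ibarra $745,760 + $2,734,255 = $3,480,015; Becker $745,760 + $641,835 = $1,387,595; Ferraro $745,760 + $1,795,410 = $2,541,170.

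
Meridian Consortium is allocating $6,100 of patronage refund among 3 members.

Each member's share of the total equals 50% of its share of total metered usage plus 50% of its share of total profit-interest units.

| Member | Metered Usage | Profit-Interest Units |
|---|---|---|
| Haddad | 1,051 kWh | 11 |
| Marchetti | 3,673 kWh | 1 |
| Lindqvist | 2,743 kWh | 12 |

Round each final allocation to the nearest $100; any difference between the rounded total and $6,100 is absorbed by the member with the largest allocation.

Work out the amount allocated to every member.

Totals — metered usage 7,467, profit-interest units 24.
Blended shares (50% metered usage + 50% profit-interest units): Haddad 0.2995; Marchetti 0.2668; Lindqvist 0.4337.
Raw shares: Haddad 1,827.21; Marchetti 1,627.37; Lindqvist 2,645.42.
Rounded to nearest $100: Haddad $1,800; Marchetti $1,600; Lindqvist $2,600. Sum = $6,000.
Difference $6,100 − $6,000 = +$100 applied to largest allocation (Lindqvist): Lindqvist becomes $2,700.

Haddad: $1,800; Marchetti: $1,600; Lindqvist: $2,700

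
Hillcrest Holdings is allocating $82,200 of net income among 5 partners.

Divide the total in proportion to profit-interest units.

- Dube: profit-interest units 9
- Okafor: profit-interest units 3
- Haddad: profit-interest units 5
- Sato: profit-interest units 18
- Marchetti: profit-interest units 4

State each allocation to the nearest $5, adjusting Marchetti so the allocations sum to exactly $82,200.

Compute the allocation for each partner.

Dube: $18,970 | Okafor: $6,325 | Haddad: $10,540 | Sato: $37,940 | Marchetti: $8,425

Combined profit-interest units = 39.
Raw shares: Dube 9/39 × $82,200 = 18,969.23; Okafor 3/39 × $82,200 = 6,323.08; Haddad 5/39 × $82,200 = 10,538.46; Sato 18/39 × $82,200 = 37,938.46; Marchetti 4/39 × $82,200 = 8,430.77.
Rounded to nearest $5: Dube $18,970; Okafor $6,325; Haddad $10,540; Sato $37,940; Marchetti $8,430. Sum = $82,205.
Difference $82,200 − $82,205 = −$5 applied to Marchetti: Marchetti becomes $8,425.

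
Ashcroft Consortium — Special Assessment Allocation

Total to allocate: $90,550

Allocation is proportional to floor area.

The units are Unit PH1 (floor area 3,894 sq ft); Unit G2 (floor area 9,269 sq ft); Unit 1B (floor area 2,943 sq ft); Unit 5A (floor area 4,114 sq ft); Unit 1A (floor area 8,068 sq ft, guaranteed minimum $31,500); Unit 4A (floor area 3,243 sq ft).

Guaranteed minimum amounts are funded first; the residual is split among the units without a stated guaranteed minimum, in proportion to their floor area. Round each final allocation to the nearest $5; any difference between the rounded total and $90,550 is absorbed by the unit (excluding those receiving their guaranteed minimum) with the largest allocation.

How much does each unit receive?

Fund the minimums — Unit 1A $31,500. Residual $59,050.
Residual split over remaining floor area 23,463: Unit PH1 9,800.14 → $9,800; Unit G2 23,327.56 → $23,330; Unit 1B 7,406.73 → $7,405; Unit 5A 10,353.82 → $10,355; Unit 4A 8,161.75 → $8,160.

Unit PH1: $9,800; Unit G2: $23,330; Unit 1B: $7,405; Unit 5A: $10,355; Unit 1A: $31,500; Unit 4A: $8,160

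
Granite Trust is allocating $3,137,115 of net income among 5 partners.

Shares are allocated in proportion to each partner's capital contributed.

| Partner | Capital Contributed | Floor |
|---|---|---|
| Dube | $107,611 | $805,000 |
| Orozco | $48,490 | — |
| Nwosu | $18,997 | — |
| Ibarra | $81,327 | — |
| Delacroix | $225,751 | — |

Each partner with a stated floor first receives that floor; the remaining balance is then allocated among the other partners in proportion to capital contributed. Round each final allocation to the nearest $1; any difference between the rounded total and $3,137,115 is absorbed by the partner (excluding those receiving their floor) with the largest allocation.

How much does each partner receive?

Minimums first: Dube $805,000. Remaining pool $2,332,115.
Remaining pool split over remaining capital contributed 374,565: Orozco 301,908.23 → $301,908; Nwosu 118,279.04 → $118,279; Ibarra 506,357.82 → $506,358; Delacroix 1,405,569.91 → $1,405,570.

Dube: $805,000; Orozco: $301,908; Nwosu: $118,279; Ibarra: $506,358; Delacroix: $1,405,570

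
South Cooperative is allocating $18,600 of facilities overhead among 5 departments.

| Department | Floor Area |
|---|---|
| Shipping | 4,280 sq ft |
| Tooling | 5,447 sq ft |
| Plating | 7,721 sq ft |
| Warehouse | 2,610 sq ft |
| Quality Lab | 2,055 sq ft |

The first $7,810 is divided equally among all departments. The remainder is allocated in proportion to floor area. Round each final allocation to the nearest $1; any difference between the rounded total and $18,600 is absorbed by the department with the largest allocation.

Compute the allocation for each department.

First tranche $7,810 split equally: $1,562 each.
Remainder $10,790 by floor area (total 22,113): Shipping 2,088.42 → $2,088; Tooling 2,657.85 → $2,658; Plating 3,767.45 → $3,767; Warehouse 1,273.54 → $1,274; Quality Lab 1,002.73 → $1,003.
Totals: Shipping $1,562 + $2,088 = $3,650; Tooling $1,562 + $2,658 = $4,220; Plating $1,562 + $3,767 = $5,329; Warehouse $1,562 + $1,274 = $2,836; Quality Lab $1,562 + $1,003 = $2,565.

Shipping: $3,650; Tooling: $4,220; Plating: $5,329; Warehouse: $2,836; Quality Lab: $2,565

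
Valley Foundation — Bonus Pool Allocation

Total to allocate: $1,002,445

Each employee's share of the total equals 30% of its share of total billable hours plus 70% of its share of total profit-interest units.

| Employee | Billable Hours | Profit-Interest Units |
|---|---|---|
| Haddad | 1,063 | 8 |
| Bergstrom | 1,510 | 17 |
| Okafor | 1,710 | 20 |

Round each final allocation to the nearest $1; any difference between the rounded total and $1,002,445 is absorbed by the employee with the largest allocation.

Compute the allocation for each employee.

Haddad: $199,388; Bergstrom: $371,117; Okafor: $431,940

Billable hours total 4,283; profit-interest units total 45.
Blended shares (30% billable hours + 70% profit-interest units): Haddad 0.1989; Bergstrom 0.3702; Okafor 0.4309.
Raw shares: Haddad 199,387.92; Bergstrom 371,116.60; Okafor 431,940.49.
Rounded to nearest $1: Haddad $199,388; Bergstrom $371,117; Okafor $431,940. Sum = $1,002,445.
Rounded total matches; no reconciliation needed.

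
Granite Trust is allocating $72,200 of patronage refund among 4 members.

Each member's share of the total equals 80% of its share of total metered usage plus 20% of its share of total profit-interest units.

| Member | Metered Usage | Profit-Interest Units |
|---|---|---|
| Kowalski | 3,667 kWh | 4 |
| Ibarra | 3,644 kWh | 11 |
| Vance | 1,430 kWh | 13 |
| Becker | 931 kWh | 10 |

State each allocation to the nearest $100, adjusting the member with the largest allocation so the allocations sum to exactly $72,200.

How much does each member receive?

Kowalski: $23,400 | Ibarra: $25,900 | Vance: $13,500 | Becker: $9,400

Metered usage total 9,672; profit-interest units total 38.
Blended shares (80% metered usage + 20% profit-interest units): Kowalski 0.3244; Ibarra 0.3593; Vance 0.1867; Becker 0.1296.
Unrounded shares: Kowalski 23,418.88; Ibarra 25,941.52; Vance 13,479.78; Becker 9,359.82.
After rounding ($100): Kowalski $23,400; Ibarra $25,900; Vance $13,500; Becker $9,400. Sum = $72,200.
No rounding difference to absorb.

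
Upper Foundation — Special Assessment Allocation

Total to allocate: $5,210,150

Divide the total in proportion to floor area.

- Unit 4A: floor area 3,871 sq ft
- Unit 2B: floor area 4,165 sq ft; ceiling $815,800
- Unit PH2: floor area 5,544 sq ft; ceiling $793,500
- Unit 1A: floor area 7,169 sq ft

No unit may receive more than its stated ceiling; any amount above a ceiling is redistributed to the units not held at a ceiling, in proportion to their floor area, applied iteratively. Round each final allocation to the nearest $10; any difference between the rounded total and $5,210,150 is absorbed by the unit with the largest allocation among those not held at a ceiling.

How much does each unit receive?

Total floor area = 20,749.
Pro-rata shares before constraints: Unit 4A 972,022.30; Unit 2B 1,045,846.78; Unit PH2 1,392,118.73; Unit 1A 1,800,162.19.
Held at cap: Unit 2B ($815,800), Unit PH2 ($793,500); residual $3,600,850 reallocated over remaining floor area 11,040.
Redistributed shares: Unit 4A 1,262,580.65 → $1,262,580; Unit 1A 2,338,269.35 → $2,338,270.

Unit 4A: $1,262,580 | Unit 2B: $815,800 | Unit PH2: $793,500 | Unit 1A: $2,338,270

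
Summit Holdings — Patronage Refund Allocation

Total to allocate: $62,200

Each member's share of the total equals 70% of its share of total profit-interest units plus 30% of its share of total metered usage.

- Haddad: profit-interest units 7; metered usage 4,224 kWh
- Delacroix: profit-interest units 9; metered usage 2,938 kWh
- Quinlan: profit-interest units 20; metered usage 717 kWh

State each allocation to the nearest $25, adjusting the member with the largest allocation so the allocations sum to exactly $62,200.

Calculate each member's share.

Haddad: $18,475 | Delacroix: $17,850 | Quinlan: $25,875

Totals — profit-interest units 36, metered usage 7,879.
Combined weights (70% profit-interest units + 30% metered usage): Haddad 0.2969; Delacroix 0.2869; Quinlan 0.4162.
Pro-rata amounts: Haddad 18,469.90; Delacroix 17,843.13; Quinlan 25,886.97.
After rounding ($25): Haddad $18,475; Delacroix $17,850; Quinlan $25,875. Sum = $62,200.
No rounding difference to absorb.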